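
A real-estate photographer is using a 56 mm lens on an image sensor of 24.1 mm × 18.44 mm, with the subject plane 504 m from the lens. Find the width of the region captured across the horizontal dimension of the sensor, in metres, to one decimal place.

216.9 m

dₒ: 504 m = 504000 mm.
Similar triangles through the lens centre give W/dₒ = w/dᵢ; with 1/f = 1/dₒ + 1/dᵢ this gives W = w·(dₒ − f)/f.
W = 24.1 mm × (504000 − 56) / 56 = 24.1 × 8999.0000 ≈ 216875.900 mm = 216.876 m.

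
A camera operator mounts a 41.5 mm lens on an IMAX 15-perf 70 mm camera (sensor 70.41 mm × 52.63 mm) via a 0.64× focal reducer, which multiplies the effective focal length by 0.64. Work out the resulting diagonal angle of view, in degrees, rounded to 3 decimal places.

Effective focal length f = 41.5 × 0.64 = 26.56 mm.
Sensor diagonal = √(70.41² + 52.63²) = √7727.4850 ≈ 87.9061 mm.
α = 2·arctan(87.906 / (2 × 26.56)) = 2·arctan(1.65486) ≈ 117.7125°.

117.712°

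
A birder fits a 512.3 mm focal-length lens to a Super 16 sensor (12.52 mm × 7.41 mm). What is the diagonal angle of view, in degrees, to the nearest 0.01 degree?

1.63°

Sensor diagonal = √(12.52² + 7.41²) = √211.6585 ≈ 14.5485 mm.
Angle of view α = 2·arctan(d/2f) with d = 14.5485 mm and f = 512.3 mm.
d/2f = 0.01420; arctan(0.01420) ≈ 0.8135°, so α ≈ 1.6270°.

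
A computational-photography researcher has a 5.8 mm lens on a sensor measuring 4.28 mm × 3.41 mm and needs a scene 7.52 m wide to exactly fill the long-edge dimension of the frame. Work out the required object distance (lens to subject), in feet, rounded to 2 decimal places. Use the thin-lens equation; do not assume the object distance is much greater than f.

33.45 ft

W: 7.52 m = 7520 mm.
Magnification m = w/W = dᵢ/dₒ; combined with 1/f = 1/dₒ + 1/dᵢ this gives dₒ = f·(1 + W/w).
dₒ = 5.8 mm × (1 + 7520/4.28) = 5.8 × 1758.0093 ≈ 10196.454 mm = 10196.454/304.8 ft = 33.4529 ft.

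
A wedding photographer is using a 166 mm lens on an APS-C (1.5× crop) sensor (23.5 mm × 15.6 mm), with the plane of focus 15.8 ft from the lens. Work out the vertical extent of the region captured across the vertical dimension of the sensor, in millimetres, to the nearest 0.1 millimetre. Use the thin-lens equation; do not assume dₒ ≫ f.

dₒ: 15.8 ft × 304.8 mm/ft = 4815.84 mm.
Similar triangles through the lens centre give W/dₒ = h/dᵢ; with 1/f = 1/dₒ + 1/dᵢ this gives W = h·(dₒ − f)/f.
W = 15.6 mm × (4815.84 − 166) / 166 = 15.6 × 28.0111 ≈ 436.973 mm.

437.0 mm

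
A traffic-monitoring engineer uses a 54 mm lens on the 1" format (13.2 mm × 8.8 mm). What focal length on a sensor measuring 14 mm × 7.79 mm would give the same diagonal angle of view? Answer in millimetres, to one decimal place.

Sensor diagonal = √(13.2² + 8.8²) = √251.6800 ≈ 15.8644 mm.
Sensor diagonal = √(14² + 7.79²) = √256.6841 ≈ 16.0214 mm.
Equal angle of view means equal diagonal/f ratio, so f₂ = f₁ · (diagonal₂/diagonal₁) = 54 × 16.0214/15.8644.
f₂ = 54 × 1.00989 ≈ 54.534 mm.

54.5 mm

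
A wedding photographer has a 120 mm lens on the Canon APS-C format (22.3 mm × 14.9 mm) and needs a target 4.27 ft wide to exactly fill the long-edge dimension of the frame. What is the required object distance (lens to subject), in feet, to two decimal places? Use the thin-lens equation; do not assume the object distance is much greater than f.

23.37 ft

W: 4.27 ft × 304.8 mm/ft = 1301.50 mm.
Magnification m = w/W = dᵢ/dₒ; combined with 1/f = 1/dₒ + 1/dᵢ this gives dₒ = f·(1 + W/w).
dₒ = 120 mm × (1 + 1301.5/22.3) = 120 × 59.3630 ≈ 7123.566 mm = 7123.566/304.8 ft = 23.3713 ft.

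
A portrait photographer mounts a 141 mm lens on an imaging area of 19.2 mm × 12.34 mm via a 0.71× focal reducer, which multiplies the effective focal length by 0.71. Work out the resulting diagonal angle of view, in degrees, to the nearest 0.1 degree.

13.0°

Effective focal length f = 141 × 0.71 = 100.11 mm.
Sensor diagonal = √(19.2² + 12.34²) = √520.9156 ≈ 22.8236 mm.
α = 2·arctan(22.824 / (2 × 100.11)) = 2·arctan(0.11399) ≈ 13.0064°.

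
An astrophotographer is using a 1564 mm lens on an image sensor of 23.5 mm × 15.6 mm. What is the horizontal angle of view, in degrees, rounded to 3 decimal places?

Angle of view α = 2·arctan(w/2f) with w = 23.5 mm and f = 1564 mm.
w/2f = 0.00751; arctan(0.00751) ≈ 0.4304°, so α ≈ 0.8609°.

0.861°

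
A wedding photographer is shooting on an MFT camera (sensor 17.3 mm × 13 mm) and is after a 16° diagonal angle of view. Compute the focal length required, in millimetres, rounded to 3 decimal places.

Sensor diagonal = √(17.3² + 13²) = √468.2900 ≈ 21.6400 mm.
From α = 2·arctan(d/2f) we get f = d / (2·tan(α/2)).
With d = 21.6400 mm and α/2 = 8°, tan(α/2) ≈ 0.14054, so f ≈ 21.6400 / 0.28108 ≈ 76.9883 mm.

76.988 mm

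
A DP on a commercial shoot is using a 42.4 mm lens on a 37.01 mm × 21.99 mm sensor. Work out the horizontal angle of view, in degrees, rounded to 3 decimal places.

Angle of view α = 2·arctan(w/2f) with w = 37.01 mm and f = 42.4 mm.
w/2f = 0.43644; arctan(0.43644) ≈ 23.5783°, so α ≈ 47.1566°.

47.157°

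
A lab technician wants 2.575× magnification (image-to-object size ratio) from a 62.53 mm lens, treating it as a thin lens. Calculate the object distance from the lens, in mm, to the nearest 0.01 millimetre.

86.81 mm

With m = dᵢ/dₒ and 1/f = 1/dₒ + 1/dᵢ, substituting dᵢ = m·dₒ gives 1/f = (1 + 1/m)/dₒ, hence dₒ = f·(1 + 1/m).
dₒ = 62.53 × (1 + 1/2.575) = 62.53 × 1.38835 ≈ 86.813 mm.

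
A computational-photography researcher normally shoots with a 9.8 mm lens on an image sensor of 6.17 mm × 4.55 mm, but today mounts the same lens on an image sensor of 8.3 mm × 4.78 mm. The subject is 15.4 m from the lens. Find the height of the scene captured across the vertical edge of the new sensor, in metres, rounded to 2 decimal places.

7.51 m

The focal length stays 9.8 mm; the relevant sensor dimension is now h = 4.78 mm. Object distance dₒ = 15.4 m = 15400 mm.
Thin-lens field height W = h·(dₒ − f)/f = 4.78 × (15400 − 9.8)/9.8 ≈ 7506.649 mm = 7.50665 m.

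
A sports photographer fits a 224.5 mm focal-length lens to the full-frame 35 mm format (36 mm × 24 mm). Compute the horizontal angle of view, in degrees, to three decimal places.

Angle of view α = 2·arctan(w/2f) with w = 36 mm and f = 224.5 mm.
w/2f = 0.08018; arctan(0.08018) ≈ 4.5841°, so α ≈ 9.1681°.

9.168°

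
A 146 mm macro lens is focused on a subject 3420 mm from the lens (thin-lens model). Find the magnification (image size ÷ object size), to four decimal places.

0.0446×

Thin lens: 1/f = 1/dₒ + 1/dᵢ → 1/dᵢ = 1/146 − 1/3420 = 0.0065569 mm⁻¹, so dᵢ ≈ 152.5107 mm.
Magnification m = dᵢ/dₒ = 152.5107/3420 ≈ 0.04459.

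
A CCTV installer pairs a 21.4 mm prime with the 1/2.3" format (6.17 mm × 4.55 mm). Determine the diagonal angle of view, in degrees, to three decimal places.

20.310°

Sensor diagonal = √(6.17² + 4.55²) = √58.7714 ≈ 7.6663 mm.
Angle of view α = 2·arctan(d/2f) with d = 7.6663 mm and f = 21.4 mm.
d/2f = 0.17912; arctan(0.17912) ≈ 10.1550°, so α ≈ 20.3100°.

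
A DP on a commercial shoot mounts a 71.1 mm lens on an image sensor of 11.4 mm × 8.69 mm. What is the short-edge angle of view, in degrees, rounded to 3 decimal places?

6.994°

Angle of view α = 2·arctan(h/2f) with h = 8.69 mm and f = 71.1 mm.
h/2f = 0.06111; arctan(0.06111) ≈ 3.4971°, so α ≈ 6.9941°.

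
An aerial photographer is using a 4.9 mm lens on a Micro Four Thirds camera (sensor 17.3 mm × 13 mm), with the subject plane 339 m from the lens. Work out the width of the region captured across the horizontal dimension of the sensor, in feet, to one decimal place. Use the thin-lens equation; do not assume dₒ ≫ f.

dₒ: 339 m = 339000 mm.
Similar triangles through the lens centre give W/dₒ = w/dᵢ; with 1/f = 1/dₒ + 1/dᵢ this gives W = w·(dₒ − f)/f.
W = 17.3 mm × (339000 − 4.9) / 4.9 = 17.3 × 69182.6735 ≈ 1196860.251 mm = 1196860.251/304.8 ft = 3926.71 ft.

3926.7 ft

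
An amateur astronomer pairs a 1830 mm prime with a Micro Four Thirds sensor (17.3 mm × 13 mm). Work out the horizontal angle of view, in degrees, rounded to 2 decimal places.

Angle of view α = 2·arctan(w/2f) with w = 17.3 mm and f = 1830 mm.
w/2f = 0.00473; arctan(0.00473) ≈ 0.2708°, so α ≈ 0.5416°.

0.54°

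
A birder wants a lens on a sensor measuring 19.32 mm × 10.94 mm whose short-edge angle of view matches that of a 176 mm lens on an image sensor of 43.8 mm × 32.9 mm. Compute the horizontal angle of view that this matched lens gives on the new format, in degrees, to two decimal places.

18.75°

Equal short-edge AOV ⇒ f₂ = f₁ · 10.94/32.9 = 176 × 0.33252 ≈ 58.5240 mm.
Horizontal AOV on the new format = 2·arctan(19.32 / (2 × 58.5240)) = 2·arctan(0.16506) ≈ 18.7455°.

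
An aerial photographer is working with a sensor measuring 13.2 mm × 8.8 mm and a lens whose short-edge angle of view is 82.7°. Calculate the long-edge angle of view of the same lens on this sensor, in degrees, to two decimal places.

105.71°

From the short-edge AOV: f = 8.8 / (2·tan(41.35°)) = 8.8 / 1.76014 ≈ 4.9996 mm.
Long-edge AOV = 2·arctan(13.2 / (2 × 4.9996)) = 2·arctan(1.32010) ≈ 105.7109°.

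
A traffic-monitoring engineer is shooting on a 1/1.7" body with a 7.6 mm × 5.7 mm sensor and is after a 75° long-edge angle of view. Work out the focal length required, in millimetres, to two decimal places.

From α = 2·arctan(w/2f) we get f = w / (2·tan(α/2)).
With w = 7.6 mm and α/2 = 37.5°, tan(α/2) ≈ 0.76733, so f ≈ 7.6 / 1.53465 ≈ 4.9523 mm.

4.95 mm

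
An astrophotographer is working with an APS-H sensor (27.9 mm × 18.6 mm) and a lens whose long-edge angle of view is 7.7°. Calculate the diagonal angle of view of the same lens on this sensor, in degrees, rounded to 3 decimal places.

From the long-edge AOV: f = 27.9 / (2·tan(3.85°)) = 27.9 / 0.13459 ≈ 207.2916 mm.
Sensor diagonal = √(27.9² + 18.6²) = √1124.3700 ≈ 33.5316 mm.
Diagonal AOV = 2·arctan(33.5316 / (2 × 207.2916)) = 2·arctan(0.08088) ≈ 9.2481°.

9.248°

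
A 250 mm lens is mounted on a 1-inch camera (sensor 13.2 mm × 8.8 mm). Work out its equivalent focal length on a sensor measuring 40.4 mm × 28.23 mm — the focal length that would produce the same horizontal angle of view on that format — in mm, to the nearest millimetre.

765 mm

Equal angle of view means equal width/f ratio, so f₂ = f₁ · (width₂/width₁) = 250 × 40.4/13.2.
f₂ = 250 × 3.06061 ≈ 765.152 mm.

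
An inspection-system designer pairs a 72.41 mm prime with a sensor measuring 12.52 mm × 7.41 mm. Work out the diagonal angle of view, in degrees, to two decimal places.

Sensor diagonal = √(12.52² + 7.41²) = √211.6585 ≈ 14.5485 mm.
Angle of view α = 2·arctan(d/2f) with d = 14.5485 mm and f = 72.41 mm.
d/2f = 0.10046; arctan(0.10046) ≈ 5.7366°, so α ≈ 11.4733°.

11.47°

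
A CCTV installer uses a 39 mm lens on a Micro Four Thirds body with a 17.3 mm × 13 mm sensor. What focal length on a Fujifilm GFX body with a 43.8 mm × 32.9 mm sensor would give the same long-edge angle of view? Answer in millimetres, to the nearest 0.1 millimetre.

Equal angle of view means equal width/f ratio, so f₂ = f₁ · (width₂/width₁) = 39 × 43.8/17.3.
f₂ = 39 × 2.53179 ≈ 98.740 mm.

98.7 mm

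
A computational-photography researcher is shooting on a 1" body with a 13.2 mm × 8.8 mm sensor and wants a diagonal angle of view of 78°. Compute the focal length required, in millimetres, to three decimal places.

9.795 mm

Sensor diagonal = √(13.2² + 8.8²) = √251.6800 ≈ 15.8644 mm.
From α = 2·arctan(d/2f) we get f = d / (2·tan(α/2)).
With d = 15.8644 mm and α/2 = 39°, tan(α/2) ≈ 0.80978, so f ≈ 15.8644 / 1.61957 ≈ 9.7955 mm.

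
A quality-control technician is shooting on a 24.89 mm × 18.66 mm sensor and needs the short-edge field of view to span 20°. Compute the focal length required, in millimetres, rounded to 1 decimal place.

From α = 2·arctan(h/2f) we get f = h / (2·tan(α/2)).
With h = 18.66 mm and α/2 = 10°, tan(α/2) ≈ 0.17633, so f ≈ 18.66 / 0.35265 ≈ 52.9131 mm.

52.9 mm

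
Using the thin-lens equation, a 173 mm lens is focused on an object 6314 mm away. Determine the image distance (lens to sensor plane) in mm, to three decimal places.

177.874 mm

1/dᵢ = 1/f − 1/dₒ = 1/173 − 1/6314 = 0.0056220 mm⁻¹.
dᵢ = 1/0.0056220 ≈ 177.8736 mm.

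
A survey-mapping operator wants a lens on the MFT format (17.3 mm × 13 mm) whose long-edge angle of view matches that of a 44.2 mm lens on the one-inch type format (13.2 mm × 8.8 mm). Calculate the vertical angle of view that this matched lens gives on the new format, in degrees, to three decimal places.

12.804°

Equal long-edge AOV ⇒ f₂ = f₁ · 17.3/13.2 = 44.2 × 1.31061 ≈ 57.9288 mm.
Vertical AOV on the new format = 2·arctan(13 / (2 × 57.9288)) = 2·arctan(0.11221) ≈ 12.8044°.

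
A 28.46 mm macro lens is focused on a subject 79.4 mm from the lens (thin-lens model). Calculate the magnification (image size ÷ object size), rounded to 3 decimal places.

0.559×

Thin lens: 1/f = 1/dₒ + 1/dᵢ → 1/dᵢ = 1/28.46 − 1/79.4 = 0.0225426 mm⁻¹, so dᵢ ≈ 44.3605 mm.
Magnification m = dᵢ/dₒ = 44.3605/79.4 ≈ 0.55870.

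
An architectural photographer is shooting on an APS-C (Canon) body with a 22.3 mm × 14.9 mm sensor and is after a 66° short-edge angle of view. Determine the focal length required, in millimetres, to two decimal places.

From α = 2·arctan(h/2f) we get f = h / (2·tan(α/2)).
With h = 14.9 mm and α/2 = 33°, tan(α/2) ≈ 0.64941, so f ≈ 14.9 / 1.29882 ≈ 11.4720 mm.

11.47 mm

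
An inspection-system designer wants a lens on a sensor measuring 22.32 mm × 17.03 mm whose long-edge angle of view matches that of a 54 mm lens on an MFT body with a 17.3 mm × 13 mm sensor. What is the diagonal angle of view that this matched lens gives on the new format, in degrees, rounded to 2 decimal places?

Equal long-edge AOV ⇒ f₂ = f₁ · 22.32/17.3 = 54 × 1.29017 ≈ 69.6694 mm.
Sensor diagonal = √(22.32² + 17.03²) = √788.2033 ≈ 28.0750 mm.
Diagonal AOV on the new format = 2·arctan(28.0750 / (2 × 69.6694)) = 2·arctan(0.20149) ≈ 22.7837°.

22.78°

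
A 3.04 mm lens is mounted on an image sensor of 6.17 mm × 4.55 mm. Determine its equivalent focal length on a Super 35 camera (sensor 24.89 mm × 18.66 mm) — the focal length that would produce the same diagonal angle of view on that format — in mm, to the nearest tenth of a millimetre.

Sensor diagonal = √(6.17² + 4.55²) = √58.7714 ≈ 7.6663 mm.
Sensor diagonal = √(24.89² + 18.66²) = √967.7077 ≈ 31.1080 mm.
Equal angle of view means equal diagonal/f ratio, so f₂ = f₁ · (diagonal₂/diagonal₁) = 3.04 × 31.1080/7.6663.
f₂ = 3.04 × 4.05779 ≈ 12.336 mm.

12.3 mm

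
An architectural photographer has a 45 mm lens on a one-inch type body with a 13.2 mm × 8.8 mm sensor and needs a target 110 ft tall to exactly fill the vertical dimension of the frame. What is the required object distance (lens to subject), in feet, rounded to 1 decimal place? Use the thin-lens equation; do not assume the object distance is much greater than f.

562.6 ft

W: 110 ft × 304.8 mm/ft = 33528.00 mm.
Magnification m = h/W = dᵢ/dₒ; combined with 1/f = 1/dₒ + 1/dᵢ this gives dₒ = f·(1 + W/h).
dₒ = 45 mm × (1 + 33528/8.8) = 45 × 3810.9999 ≈ 171494.995 mm = 171494.995/304.8 ft = 562.648 ft.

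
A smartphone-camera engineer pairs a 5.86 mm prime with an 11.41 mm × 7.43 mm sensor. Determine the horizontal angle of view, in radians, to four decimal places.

Angle of view α = 2·arctan(w/2f) with w = 11.41 mm and f = 5.86 mm.
w/2f = 0.97355; arctan(0.97355) ≈ 0.7720 rad, so α ≈ 1.5440 rad.

1.5440 rad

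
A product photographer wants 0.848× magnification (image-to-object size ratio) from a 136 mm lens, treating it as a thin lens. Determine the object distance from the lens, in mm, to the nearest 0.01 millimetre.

296.38 mm

With m = dᵢ/dₒ and 1/f = 1/dₒ + 1/dᵢ, substituting dᵢ = m·dₒ gives 1/f = (1 + 1/m)/dₒ, hence dₒ = f·(1 + 1/m).
dₒ = 136 × (1 + 1/0.848) = 136 × 2.17925 ≈ 296.377 mm.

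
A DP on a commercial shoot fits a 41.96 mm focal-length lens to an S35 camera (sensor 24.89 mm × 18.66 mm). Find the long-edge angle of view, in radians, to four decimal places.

0.5767 rad

Angle of view α = 2·arctan(w/2f) with w = 24.89 mm and f = 41.96 mm.
w/2f = 0.29659; arctan(0.29659) ≈ 0.2883 rad, so α ≈ 0.5767 rad.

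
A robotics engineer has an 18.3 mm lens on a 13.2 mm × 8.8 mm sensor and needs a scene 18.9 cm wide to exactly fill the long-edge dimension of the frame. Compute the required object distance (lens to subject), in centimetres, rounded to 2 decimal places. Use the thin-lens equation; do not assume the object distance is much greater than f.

W: 18.9 cm = 189 mm.
Magnification m = w/W = dᵢ/dₒ; combined with 1/f = 1/dₒ + 1/dᵢ this gives dₒ = f·(1 + W/w).
dₒ = 18.3 mm × (1 + 189/13.2) = 18.3 × 15.3182 ≈ 280.323 mm = 28.0323 cm.

28.03 cm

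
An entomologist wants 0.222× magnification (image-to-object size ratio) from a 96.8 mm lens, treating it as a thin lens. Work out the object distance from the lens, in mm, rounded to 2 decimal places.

532.84 mm

With m = dᵢ/dₒ and 1/f = 1/dₒ + 1/dᵢ, substituting dᵢ = m·dₒ gives 1/f = (1 + 1/m)/dₒ, hence dₒ = f·(1 + 1/m).
dₒ = 96.8 × (1 + 1/0.222) = 96.8 × 5.50450 ≈ 532.836 mm.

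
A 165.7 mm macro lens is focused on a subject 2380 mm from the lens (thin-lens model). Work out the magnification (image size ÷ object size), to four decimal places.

Thin lens: 1/f = 1/dₒ + 1/dᵢ → 1/dᵢ = 1/165.7 − 1/2380 = 0.0056148 mm⁻¹, so dᵢ ≈ 178.0996 mm.
Magnification m = dᵢ/dₒ = 178.0996/2380 ≈ 0.07483.

0.0748×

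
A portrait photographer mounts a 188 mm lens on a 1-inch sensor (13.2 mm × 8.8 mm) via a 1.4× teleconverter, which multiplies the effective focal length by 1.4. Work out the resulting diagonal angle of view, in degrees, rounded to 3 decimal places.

Effective focal length f = 188 × 1.4 = 263.2 mm.
Sensor diagonal = √(13.2² + 8.8²) = √251.6800 ≈ 15.8644 mm.
α = 2·arctan(15.864 / (2 × 263.2)) = 2·arctan(0.03014) ≈ 3.4525°.

3.452°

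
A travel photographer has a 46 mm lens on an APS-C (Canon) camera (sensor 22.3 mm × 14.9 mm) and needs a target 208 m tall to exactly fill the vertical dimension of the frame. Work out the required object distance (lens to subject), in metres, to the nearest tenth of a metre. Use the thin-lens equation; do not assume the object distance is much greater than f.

W: 208 m = 208000 mm.
Magnification m = h/W = dᵢ/dₒ; combined with 1/f = 1/dₒ + 1/dᵢ this gives dₒ = f·(1 + W/h).
dₒ = 46 mm × (1 + 208000/14.9) = 46 × 13960.7315 ≈ 642193.651 mm = 642.194 m.

642.2 m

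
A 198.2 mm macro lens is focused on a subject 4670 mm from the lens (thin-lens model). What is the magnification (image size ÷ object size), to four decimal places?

Thin lens: 1/f = 1/dₒ + 1/dᵢ → 1/dᵢ = 1/198.2 − 1/4670 = 0.0048313 mm⁻¹, so dᵢ ≈ 206.9847 mm.
Magnification m = dᵢ/dₒ = 206.9847/4670 ≈ 0.04432.

0.0443×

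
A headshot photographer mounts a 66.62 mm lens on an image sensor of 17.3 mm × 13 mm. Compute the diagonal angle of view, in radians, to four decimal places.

0.3220 rad

Sensor diagonal = √(17.3² + 13²) = √468.2900 ≈ 21.6400 mm.
Angle of view α = 2·arctan(d/2f) with d = 21.6400 mm and f = 66.62 mm.
d/2f = 0.16241; arctan(0.16241) ≈ 0.1610 rad, so α ≈ 0.3220 rad.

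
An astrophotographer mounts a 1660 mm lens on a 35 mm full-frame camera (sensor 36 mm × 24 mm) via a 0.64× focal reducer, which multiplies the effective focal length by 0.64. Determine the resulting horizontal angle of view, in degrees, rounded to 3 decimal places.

Effective focal length f = 1660 × 0.64 = 1062.4 mm.
α = 2·arctan(36 / (2 × 1062.4)) = 2·arctan(0.01694) ≈ 1.9413°.

1.941°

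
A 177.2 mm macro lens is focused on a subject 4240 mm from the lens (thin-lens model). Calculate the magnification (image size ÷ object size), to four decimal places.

0.0436×

Thin lens: 1/f = 1/dₒ + 1/dᵢ → 1/dᵢ = 1/177.2 − 1/4240 = 0.0054075 mm⁻¹, so dᵢ ≈ 184.9286 mm.
Magnification m = dᵢ/dₒ = 184.9286/4240 ≈ 0.04362.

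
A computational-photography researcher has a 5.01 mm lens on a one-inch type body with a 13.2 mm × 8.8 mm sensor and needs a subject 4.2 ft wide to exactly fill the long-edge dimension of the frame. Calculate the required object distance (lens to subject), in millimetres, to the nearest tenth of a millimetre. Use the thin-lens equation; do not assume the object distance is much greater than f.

490.9 mm

W: 4.2 ft × 304.8 mm/ft = 1280.16 mm.
Magnification m = w/W = dᵢ/dₒ; combined with 1/f = 1/dₒ + 1/dᵢ this gives dₒ = f·(1 + W/w).
dₒ = 5.01 mm × (1 + 1280.16/13.2) = 5.01 × 97.9818 ≈ 490.889 mm.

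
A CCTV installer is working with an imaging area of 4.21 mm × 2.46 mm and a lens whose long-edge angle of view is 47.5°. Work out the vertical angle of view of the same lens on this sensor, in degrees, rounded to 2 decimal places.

From the long-edge AOV: f = 4.21 / (2·tan(23.75°)) = 4.21 / 0.88002 ≈ 4.7840 mm.
Vertical AOV = 2·arctan(2.46 / (2 × 4.7840)) = 2·arctan(0.25711) ≈ 28.8378°.

28.84°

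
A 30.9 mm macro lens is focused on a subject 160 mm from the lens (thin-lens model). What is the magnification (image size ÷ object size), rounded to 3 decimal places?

0.239×

Thin lens: 1/f = 1/dₒ + 1/dᵢ → 1/dᵢ = 1/30.9 − 1/160 = 0.0261125 mm⁻¹, so dᵢ ≈ 38.2959 mm.
Magnification m = dᵢ/dₒ = 38.2959/160 ≈ 0.23935.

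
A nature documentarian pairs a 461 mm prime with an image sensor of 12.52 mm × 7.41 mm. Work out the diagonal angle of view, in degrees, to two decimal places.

Sensor diagonal = √(12.52² + 7.41²) = √211.6585 ≈ 14.5485 mm.
Angle of view α = 2·arctan(d/2f) with d = 14.5485 mm and f = 461 mm.
d/2f = 0.01578; arctan(0.01578) ≈ 0.9040°, so α ≈ 1.8080°.

1.81°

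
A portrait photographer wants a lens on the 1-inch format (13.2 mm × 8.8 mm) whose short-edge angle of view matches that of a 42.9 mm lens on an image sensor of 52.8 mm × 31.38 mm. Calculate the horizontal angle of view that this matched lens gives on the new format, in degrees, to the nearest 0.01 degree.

Equal short-edge AOV ⇒ f₂ = f₁ · 8.8/31.38 = 42.9 × 0.28043 ≈ 12.0306 mm.
Horizontal AOV on the new format = 2·arctan(13.2 / (2 × 12.0306)) = 2·arctan(0.54860) ≈ 57.4985°.

57.50°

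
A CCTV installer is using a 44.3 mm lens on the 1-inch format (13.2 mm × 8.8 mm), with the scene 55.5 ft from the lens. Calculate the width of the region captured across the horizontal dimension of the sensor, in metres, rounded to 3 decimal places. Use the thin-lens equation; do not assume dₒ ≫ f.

5.027 m

dₒ: 55.5 ft × 304.8 mm/ft = 16916.40 mm.
Similar triangles through the lens centre give W/dₒ = w/dᵢ; with 1/f = 1/dₒ + 1/dᵢ this gives W = w·(dₒ − f)/f.
W = 13.2 mm × (16916.4 − 44.3) / 44.3 = 13.2 × 380.8600 ≈ 5027.352 mm = 5.02735 m.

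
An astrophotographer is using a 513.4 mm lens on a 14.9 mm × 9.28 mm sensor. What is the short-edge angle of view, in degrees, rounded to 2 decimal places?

1.04°

Angle of view α = 2·arctan(h/2f) with h = 9.28 mm and f = 513.4 mm.
h/2f = 0.00904; arctan(0.00904) ≈ 0.5178°, so α ≈ 1.0356°.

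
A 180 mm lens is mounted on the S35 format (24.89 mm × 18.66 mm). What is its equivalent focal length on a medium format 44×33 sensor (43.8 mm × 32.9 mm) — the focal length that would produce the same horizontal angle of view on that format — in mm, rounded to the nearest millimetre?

Equal angle of view means equal width/f ratio, so f₂ = f₁ · (width₂/width₁) = 180 × 43.8/24.89.
f₂ = 180 × 1.75974 ≈ 316.754 mm.

317 mm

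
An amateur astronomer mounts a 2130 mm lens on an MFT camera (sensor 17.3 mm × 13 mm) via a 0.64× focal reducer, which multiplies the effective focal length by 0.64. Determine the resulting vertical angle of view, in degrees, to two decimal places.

Effective focal length f = 2130 × 0.64 = 1363.2 mm.
α = 2·arctan(13 / (2 × 1363.2)) = 2·arctan(0.00477) ≈ 0.5464°.

0.55°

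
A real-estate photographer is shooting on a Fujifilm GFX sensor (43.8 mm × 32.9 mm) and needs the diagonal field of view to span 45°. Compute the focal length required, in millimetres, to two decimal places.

Sensor diagonal = √(43.8² + 32.9²) = √3000.8500 ≈ 54.7800 mm.
From α = 2·arctan(d/2f) we get f = d / (2·tan(α/2)).
With d = 54.7800 mm and α/2 = 22.5°, tan(α/2) ≈ 0.41421, so f ≈ 54.7800 / 0.82843 ≈ 66.1253 mm.

66.13 mm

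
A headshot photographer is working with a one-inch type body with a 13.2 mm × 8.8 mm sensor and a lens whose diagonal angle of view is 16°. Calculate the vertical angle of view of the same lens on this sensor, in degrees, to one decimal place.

8.9°

Sensor diagonal = √(13.2² + 8.8²) = √251.6800 ≈ 15.8644 mm.
From the diagonal AOV: f = 15.8644 / (2·tan(8°)) = 15.8644 / 0.28108 ≈ 56.4406 mm.
Vertical AOV = 2·arctan(8.8 / (2 × 56.4406)) = 2·arctan(0.07796) ≈ 8.9153°.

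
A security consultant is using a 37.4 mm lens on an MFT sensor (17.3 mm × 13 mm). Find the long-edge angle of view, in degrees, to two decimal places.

26.05°

Angle of view α = 2·arctan(w/2f) with w = 17.3 mm and f = 37.4 mm.
w/2f = 0.23128; arctan(0.23128) ≈ 13.0226°, so α ≈ 26.0452°.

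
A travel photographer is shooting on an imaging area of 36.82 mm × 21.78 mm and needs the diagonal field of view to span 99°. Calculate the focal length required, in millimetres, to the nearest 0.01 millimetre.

18.27 mm

Sensor diagonal = √(36.82² + 21.78²) = √1830.0808 ≈ 42.7794 mm.
From α = 2·arctan(d/2f) we get f = d / (2·tan(α/2)).
With d = 42.7794 mm and α/2 = 49.5°, tan(α/2) ≈ 1.17085, so f ≈ 42.7794 / 2.34170 ≈ 18.2685 mm.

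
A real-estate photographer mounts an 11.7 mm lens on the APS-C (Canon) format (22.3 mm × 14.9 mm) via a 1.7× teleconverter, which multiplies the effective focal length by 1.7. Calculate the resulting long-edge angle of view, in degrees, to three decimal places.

Effective focal length f = 11.7 × 1.7 = 19.89 mm.
α = 2·arctan(22.3 / (2 × 19.89)) = 2·arctan(0.56058) ≈ 58.5485°.

58.549°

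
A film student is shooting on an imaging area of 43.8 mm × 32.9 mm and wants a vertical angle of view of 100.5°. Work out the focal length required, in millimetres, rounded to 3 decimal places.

From α = 2·arctan(h/2f) we get f = h / (2·tan(α/2)).
With h = 32.9 mm and α/2 = 50.25°, tan(α/2) ≈ 1.20237, so f ≈ 32.9 / 2.40474 ≈ 13.6813 mm.

13.681 mm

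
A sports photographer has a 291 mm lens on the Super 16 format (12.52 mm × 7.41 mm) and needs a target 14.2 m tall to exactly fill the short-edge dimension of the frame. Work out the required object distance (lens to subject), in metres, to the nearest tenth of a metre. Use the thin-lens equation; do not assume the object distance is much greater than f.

557.9 m

W: 14.2 m = 14200 mm.
Magnification m = h/W = dᵢ/dₒ; combined with 1/f = 1/dₒ + 1/dᵢ this gives dₒ = f·(1 + W/h).
dₒ = 291 mm × (1 + 14200/7.41) = 291 × 1917.3293 ≈ 557942.822 mm = 557.943 m.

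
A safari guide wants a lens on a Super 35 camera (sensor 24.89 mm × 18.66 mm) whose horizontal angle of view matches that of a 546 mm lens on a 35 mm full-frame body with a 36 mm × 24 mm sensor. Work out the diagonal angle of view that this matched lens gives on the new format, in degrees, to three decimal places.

Equal horizontal AOV ⇒ f₂ = f₁ · 24.89/36 = 546 × 0.69139 ≈ 377.4983 mm.
Sensor diagonal = √(24.89² + 18.66²) = √967.7077 ≈ 31.1080 mm.
Diagonal AOV on the new format = 2·arctan(31.1080 / (2 × 377.4983)) = 2·arctan(0.04120) ≈ 4.7188°.

4.719°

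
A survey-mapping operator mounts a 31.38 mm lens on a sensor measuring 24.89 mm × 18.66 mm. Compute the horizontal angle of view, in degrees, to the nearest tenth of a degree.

Angle of view α = 2·arctan(w/2f) with w = 24.89 mm and f = 31.38 mm.
w/2f = 0.39659; arctan(0.39659) ≈ 21.6328°, so α ≈ 43.2656°.

43.3°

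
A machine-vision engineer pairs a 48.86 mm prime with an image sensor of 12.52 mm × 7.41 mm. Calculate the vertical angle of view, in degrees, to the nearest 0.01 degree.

Angle of view α = 2·arctan(h/2f) with h = 7.41 mm and f = 48.86 mm.
h/2f = 0.07583; arctan(0.07583) ≈ 4.3364°, so α ≈ 8.6728°.

8.67°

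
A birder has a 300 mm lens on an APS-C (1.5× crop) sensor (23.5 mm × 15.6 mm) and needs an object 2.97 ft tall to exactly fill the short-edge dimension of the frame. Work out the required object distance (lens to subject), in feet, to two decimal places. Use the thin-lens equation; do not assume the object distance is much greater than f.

W: 2.97 ft × 304.8 mm/ft = 905.26 mm.
Magnification m = h/W = dᵢ/dₒ; combined with 1/f = 1/dₒ + 1/dᵢ this gives dₒ = f·(1 + W/h).
dₒ = 300 mm × (1 + 905.256/15.6) = 300 × 59.0292 ≈ 17708.769 mm = 17708.769/304.8 ft = 58.0996 ft.

58.10 ft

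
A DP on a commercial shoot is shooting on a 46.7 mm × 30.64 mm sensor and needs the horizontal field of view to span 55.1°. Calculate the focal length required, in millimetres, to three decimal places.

From α = 2·arctan(w/2f) we get f = w / (2·tan(α/2)).
With w = 46.7 mm and α/2 = 27.55°, tan(α/2) ≈ 0.52168, so f ≈ 46.7 / 1.04335 ≈ 44.7595 mm.

44.760 mm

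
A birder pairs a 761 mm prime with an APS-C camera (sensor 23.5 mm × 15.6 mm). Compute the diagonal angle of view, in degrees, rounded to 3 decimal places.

2.123°

Sensor diagonal = √(23.5² + 15.6²) = √795.6100 ≈ 28.2066 mm.
Angle of view α = 2·arctan(d/2f) with d = 28.2066 mm and f = 761 mm.
d/2f = 0.01853; arctan(0.01853) ≈ 1.0617°, so α ≈ 2.1234°.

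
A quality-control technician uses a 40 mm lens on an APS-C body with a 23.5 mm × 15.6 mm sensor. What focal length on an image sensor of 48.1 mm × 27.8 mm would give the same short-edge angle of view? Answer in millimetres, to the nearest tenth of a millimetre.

Equal angle of view means equal height/f ratio, so f₂ = f₁ · (height₂/height₁) = 40 × 27.8/15.6.
f₂ = 40 × 1.78205 ≈ 71.282 mm.

71.3 mm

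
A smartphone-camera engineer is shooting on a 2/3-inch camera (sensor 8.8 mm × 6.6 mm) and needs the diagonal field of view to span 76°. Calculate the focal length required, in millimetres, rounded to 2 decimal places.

Sensor diagonal = √(8.8² + 6.6²) = √121.0000 ≈ 11.0000 mm.
From α = 2·arctan(d/2f) we get f = d / (2·tan(α/2)).
With d = 11.0000 mm and α/2 = 38°, tan(α/2) ≈ 0.78129, so f ≈ 11.0000 / 1.56257 ≈ 7.0397 mm.

7.04 mm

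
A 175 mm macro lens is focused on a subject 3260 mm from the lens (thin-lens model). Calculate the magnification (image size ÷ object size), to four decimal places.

Thin lens: 1/f = 1/dₒ + 1/dᵢ → 1/dᵢ = 1/175 − 1/3260 = 0.0054075 mm⁻¹, so dᵢ ≈ 184.9271 mm.
Magnification m = dᵢ/dₒ = 184.9271/3260 ≈ 0.05673.

0.0567×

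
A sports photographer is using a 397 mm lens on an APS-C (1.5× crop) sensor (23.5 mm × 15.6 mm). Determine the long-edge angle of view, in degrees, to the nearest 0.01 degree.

Angle of view α = 2·arctan(w/2f) with w = 23.5 mm and f = 397 mm.
w/2f = 0.02960; arctan(0.02960) ≈ 1.6953°, so α ≈ 3.3906°.

3.39°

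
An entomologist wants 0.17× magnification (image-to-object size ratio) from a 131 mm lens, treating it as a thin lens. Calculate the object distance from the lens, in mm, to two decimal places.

901.59 mm

With m = dᵢ/dₒ and 1/f = 1/dₒ + 1/dᵢ, substituting dᵢ = m·dₒ gives 1/f = (1 + 1/m)/dₒ, hence dₒ = f·(1 + 1/m).
dₒ = 131 × (1 + 1/0.17) = 131 × 6.88235 ≈ 901.588 mm.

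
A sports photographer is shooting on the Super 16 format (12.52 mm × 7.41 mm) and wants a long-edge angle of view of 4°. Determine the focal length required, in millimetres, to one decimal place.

179.3 mm

From α = 2·arctan(w/2f) we get f = w / (2·tan(α/2)).
With w = 12.52 mm and α/2 = 2°, tan(α/2) ≈ 0.03492, so f ≈ 12.52 / 0.06984 ≈ 179.2629 mm.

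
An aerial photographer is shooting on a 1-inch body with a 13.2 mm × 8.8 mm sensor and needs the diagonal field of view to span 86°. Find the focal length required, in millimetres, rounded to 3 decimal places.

8.506 mm

Sensor diagonal = √(13.2² + 8.8²) = √251.6800 ≈ 15.8644 mm.
From α = 2·arctan(d/2f) we get f = d / (2·tan(α/2)).
With d = 15.8644 mm and α/2 = 43°, tan(α/2) ≈ 0.93252, so f ≈ 15.8644 / 1.86503 ≈ 8.5063 mm.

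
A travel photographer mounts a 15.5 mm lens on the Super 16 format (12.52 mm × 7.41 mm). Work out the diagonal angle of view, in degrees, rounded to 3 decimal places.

Sensor diagonal = √(12.52² + 7.41²) = √211.6585 ≈ 14.5485 mm.
Angle of view α = 2·arctan(d/2f) with d = 14.5485 mm and f = 15.5 mm.
d/2f = 0.46931; arctan(0.46931) ≈ 25.1409°, so α ≈ 50.2819°.

50.282°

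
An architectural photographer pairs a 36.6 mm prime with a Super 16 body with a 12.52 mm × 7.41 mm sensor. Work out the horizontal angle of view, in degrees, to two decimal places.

19.41°

Angle of view α = 2·arctan(w/2f) with w = 12.52 mm and f = 36.6 mm.
w/2f = 0.17104; arctan(0.17104) ≈ 9.7059°, so α ≈ 19.4117°.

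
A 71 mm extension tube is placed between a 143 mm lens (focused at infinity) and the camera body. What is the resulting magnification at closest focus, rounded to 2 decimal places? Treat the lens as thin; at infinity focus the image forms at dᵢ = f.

The tube moves the image plane from f to f + e, so dᵢ = 143 + 71 = 214 mm. Focus is achieved when 1/f = 1/dₒ + 1/dᵢ, giving dₒ = 1/(1/f − 1/(f+e)).
Magnification m = dᵢ/dₒ = (f+e)·(1/f − 1/(f+e)) = e/f = 71/143 ≈ 0.4965.

0.50×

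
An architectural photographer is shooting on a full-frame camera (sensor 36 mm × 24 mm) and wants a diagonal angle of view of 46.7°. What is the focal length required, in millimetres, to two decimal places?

Sensor diagonal = √(36² + 24²) = √1872.0000 ≈ 43.2666 mm.
From α = 2·arctan(d/2f) we get f = d / (2·tan(α/2)).
With d = 43.2666 mm and α/2 = 23.35°, tan(α/2) ≈ 0.43170, so f ≈ 43.2666 / 0.86341 ≈ 50.1116 mm.

50.11 mm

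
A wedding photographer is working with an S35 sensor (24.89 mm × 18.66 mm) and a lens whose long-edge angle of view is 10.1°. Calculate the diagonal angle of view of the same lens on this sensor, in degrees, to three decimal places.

From the long-edge AOV: f = 24.89 / (2·tan(5.05°)) = 24.89 / 0.17674 ≈ 140.8314 mm.
Sensor diagonal = √(24.89² + 18.66²) = √967.7077 ≈ 31.1080 mm.
Diagonal AOV = 2·arctan(31.1080 / (2 × 140.8314)) = 2·arctan(0.11044) ≈ 12.6049°.

12.605°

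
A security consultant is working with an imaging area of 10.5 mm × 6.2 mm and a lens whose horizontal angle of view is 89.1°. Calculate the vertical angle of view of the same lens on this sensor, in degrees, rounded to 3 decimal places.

From the horizontal AOV: f = 10.5 / (2·tan(44.55°)) = 10.5 / 1.96883 ≈ 5.3331 mm.
Vertical AOV = 2·arctan(6.2 / (2 × 5.3331)) = 2·arctan(0.58127) ≈ 60.3366°.

60.337°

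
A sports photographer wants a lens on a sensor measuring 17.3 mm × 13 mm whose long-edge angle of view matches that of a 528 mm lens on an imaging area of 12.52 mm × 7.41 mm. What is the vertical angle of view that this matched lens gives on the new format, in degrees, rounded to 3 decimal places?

1.021°

Equal long-edge AOV ⇒ f₂ = f₁ · 17.3/12.52 = 528 × 1.38179 ≈ 729.5847 mm.
Vertical AOV on the new format = 2·arctan(13 / (2 × 729.5847)) = 2·arctan(0.00891) ≈ 1.0209°.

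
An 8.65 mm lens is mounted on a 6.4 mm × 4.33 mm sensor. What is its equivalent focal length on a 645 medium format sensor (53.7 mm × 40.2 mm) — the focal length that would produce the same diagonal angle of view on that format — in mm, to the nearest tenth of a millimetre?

Sensor diagonal = √(6.4² + 4.33²) = √59.7089 ≈ 7.7272 mm.
Sensor diagonal = √(53.7² + 40.2²) = √4499.7300 ≈ 67.0800 mm.
Equal angle of view means equal diagonal/f ratio, so f₂ = f₁ · (diagonal₂/diagonal₁) = 8.65 × 67.0800/7.7272.
f₂ = 8.65 × 8.68108 ≈ 75.091 mm.

75.1 mm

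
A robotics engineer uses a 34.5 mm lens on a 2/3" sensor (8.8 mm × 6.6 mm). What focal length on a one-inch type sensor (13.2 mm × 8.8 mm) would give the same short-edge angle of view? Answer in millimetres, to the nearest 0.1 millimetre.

Equal angle of view means equal height/f ratio, so f₂ = f₁ · (height₂/height₁) = 34.5 × 8.8/6.6.
f₂ = 34.5 × 1.33333 ≈ 46.000 mm.

46.0 mm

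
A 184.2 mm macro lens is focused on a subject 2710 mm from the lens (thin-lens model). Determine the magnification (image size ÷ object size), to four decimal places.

Thin lens: 1/f = 1/dₒ + 1/dᵢ → 1/dᵢ = 1/184.2 − 1/2710 = 0.0050599 mm⁻¹, so dᵢ ≈ 197.6332 mm.
Magnification m = dᵢ/dₒ = 197.6332/2710 ≈ 0.07293.

0.0729×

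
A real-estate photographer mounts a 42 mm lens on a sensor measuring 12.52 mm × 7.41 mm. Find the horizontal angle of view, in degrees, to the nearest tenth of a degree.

Angle of view α = 2·arctan(w/2f) with w = 12.52 mm and f = 42 mm.
w/2f = 0.14905; arctan(0.14905) ≈ 8.4774°, so α ≈ 16.9548°.

17.0°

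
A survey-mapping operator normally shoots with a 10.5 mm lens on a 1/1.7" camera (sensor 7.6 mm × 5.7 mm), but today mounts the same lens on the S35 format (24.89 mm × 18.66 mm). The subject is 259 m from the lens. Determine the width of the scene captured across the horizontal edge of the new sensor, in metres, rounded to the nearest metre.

614 m

The focal length stays 10.5 mm; the relevant sensor dimension is now w = 24.89 mm. Object distance dₒ = 259 m = 259000 mm.
Thin-lens field width W = w·(dₒ − f)/f = 24.89 × (259000 − 10.5)/10.5 ≈ 613928.443 mm = 613.928 m.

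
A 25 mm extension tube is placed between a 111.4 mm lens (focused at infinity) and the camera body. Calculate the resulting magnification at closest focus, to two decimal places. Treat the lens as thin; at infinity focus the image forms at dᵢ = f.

The tube moves the image plane from f to f + e, so dᵢ = 111.4 + 25 = 136.4 mm. Focus is achieved when 1/f = 1/dₒ + 1/dᵢ, giving dₒ = 1/(1/f − 1/(f+e)).
Magnification m = dᵢ/dₒ = (f+e)·(1/f − 1/(f+e)) = e/f = 25/111.4 ≈ 0.2244.

0.22×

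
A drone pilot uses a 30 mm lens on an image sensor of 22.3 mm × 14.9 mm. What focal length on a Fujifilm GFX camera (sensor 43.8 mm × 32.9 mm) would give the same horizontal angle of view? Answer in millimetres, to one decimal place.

Equal angle of view means equal width/f ratio, so f₂ = f₁ · (width₂/width₁) = 30 × 43.8/22.3.
f₂ = 30 × 1.96413 ≈ 58.924 mm.

58.9 mm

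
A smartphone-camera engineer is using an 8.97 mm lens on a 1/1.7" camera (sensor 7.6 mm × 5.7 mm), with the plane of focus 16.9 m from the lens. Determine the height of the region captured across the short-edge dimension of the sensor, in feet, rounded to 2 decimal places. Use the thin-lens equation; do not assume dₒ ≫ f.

dₒ: 16.9 m = 16900 mm.
Similar triangles through the lens centre give W/dₒ = h/dᵢ; with 1/f = 1/dₒ + 1/dᵢ this gives W = h·(dₒ − f)/f.
W = 5.7 mm × (16900 − 8.97) / 8.97 = 5.7 × 1883.0580 ≈ 10733.430 mm = 10733.430/304.8 ft = 35.2147 ft.

35.21 ft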